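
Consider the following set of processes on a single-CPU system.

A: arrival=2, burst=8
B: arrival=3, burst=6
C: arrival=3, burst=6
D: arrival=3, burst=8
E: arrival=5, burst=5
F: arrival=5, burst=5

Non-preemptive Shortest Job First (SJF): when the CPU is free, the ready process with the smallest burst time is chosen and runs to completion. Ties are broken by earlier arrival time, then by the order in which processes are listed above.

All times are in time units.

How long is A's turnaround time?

Timeline: | idle 0-2 | A 2-10 | E 10-15 | F 15-20 | B 20-26 | C 26-32 | D 32-40 |
Completion: A=10  B=26  C=32  D=40  E=15  F=20
Turnaround(A) = completion − arrival = 10 − 2 = 8

8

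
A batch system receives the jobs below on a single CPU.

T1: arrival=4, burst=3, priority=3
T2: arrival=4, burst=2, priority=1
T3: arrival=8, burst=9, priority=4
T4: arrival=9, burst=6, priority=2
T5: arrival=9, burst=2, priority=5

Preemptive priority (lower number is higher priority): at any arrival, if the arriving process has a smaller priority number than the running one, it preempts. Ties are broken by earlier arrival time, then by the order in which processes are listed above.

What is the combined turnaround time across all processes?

46

Gantt: | idle 0-4 | T2 4-6 | T1 6-9 | T4 9-15 | T3 15-24 | T5 24-26 |
Completion: T1=9  T2=6  T3=24  T4=15  T5=26
Turnaround (C−A): T1=5  T2=2  T3=16  T4=6  T5=17
Turnaround = completion − arrival: T1=5, T2=2, T3=16, T4=6, T5=17
Total turnaround = 5 + 2 + 16 + 6 + 17 = 46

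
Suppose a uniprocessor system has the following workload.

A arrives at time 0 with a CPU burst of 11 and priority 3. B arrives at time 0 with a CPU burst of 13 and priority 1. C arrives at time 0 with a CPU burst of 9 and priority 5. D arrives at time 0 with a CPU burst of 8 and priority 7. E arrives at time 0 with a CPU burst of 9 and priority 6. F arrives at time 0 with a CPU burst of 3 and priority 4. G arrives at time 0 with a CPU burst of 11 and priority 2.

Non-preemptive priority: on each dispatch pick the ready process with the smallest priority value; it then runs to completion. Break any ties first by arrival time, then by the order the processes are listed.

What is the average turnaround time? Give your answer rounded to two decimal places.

39.57

Timeline: | B 0-13 | G 13-24 | A 24-35 | F 35-38 | C 38-47 | E 47-56 | D 56-64 |
Completion: A=35  B=13  C=47  D=64  E=56  F=38  G=24
Turnaround (C−A): A=35  B=13  C=47  D=64  E=56  F=38  G=24
Turnaround times: A=35, B=13, C=47, D=64, E=56, F=38, G=24
Average turnaround = (35+13+47+64+56+38+24) / 7 = 277/7 = 39.57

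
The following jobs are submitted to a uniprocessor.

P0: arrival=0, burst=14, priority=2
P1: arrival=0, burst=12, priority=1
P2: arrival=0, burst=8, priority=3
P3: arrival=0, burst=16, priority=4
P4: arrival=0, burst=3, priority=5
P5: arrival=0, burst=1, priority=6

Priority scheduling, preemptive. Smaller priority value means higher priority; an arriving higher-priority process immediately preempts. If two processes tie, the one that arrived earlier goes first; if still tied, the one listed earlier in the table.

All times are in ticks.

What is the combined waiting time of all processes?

175

Schedule: | P1 0-12 | P0 12-26 | P2 26-34 | P3 34-50 | P4 50-53 | P5 53-54 |
Completion: P0=26  P1=12  P2=34  P3=50  P4=53  P5=54
Turnaround (C−A): P0=26  P1=12  P2=34  P3=50  P4=53  P5=54
Waiting = turnaround − burst: P0=12, P1=0, P2=26, P3=34, P4=50, P5=53
Total waiting = 12 + 0 + 26 + 34 + 50 + 53 = 175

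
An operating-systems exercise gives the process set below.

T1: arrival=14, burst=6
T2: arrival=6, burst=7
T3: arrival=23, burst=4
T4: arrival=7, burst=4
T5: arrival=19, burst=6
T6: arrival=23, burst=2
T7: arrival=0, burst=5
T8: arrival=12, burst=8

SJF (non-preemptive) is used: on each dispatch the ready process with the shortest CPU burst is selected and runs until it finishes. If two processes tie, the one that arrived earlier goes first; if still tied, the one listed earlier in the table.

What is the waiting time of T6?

Schedule: | T7 0-5 | idle 5-6 | T2 6-13 | T4 13-17 | T1 17-23 | T6 23-25 | T3 25-29 | T5 29-35 | T8 35-43 |
Completion: T1=23  T2=13  T3=29  T4=17  T5=35  T6=25  T7=5  T8=43
Turnaround (C−A): T1=9  T2=7  T3=6  T4=10  T5=16  T6=2  T7=5  T8=31
Waiting(T6) = turnaround − burst = 2 − 2 = 0

0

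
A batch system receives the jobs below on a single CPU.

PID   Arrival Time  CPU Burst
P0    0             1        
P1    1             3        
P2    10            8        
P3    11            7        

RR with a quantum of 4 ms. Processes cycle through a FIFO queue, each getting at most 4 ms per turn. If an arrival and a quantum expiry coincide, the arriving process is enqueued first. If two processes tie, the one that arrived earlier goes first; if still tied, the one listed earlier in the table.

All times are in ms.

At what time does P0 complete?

1

Timeline: | P0 0-1 | P1 1-4 | idle 4-10 | P2 10-14 | P3 14-18 | P2 18-22 | P3 22-25 |
Completion: P0=1  P1=4  P2=22  P3=25
Turnaround (C−A): P0=1  P1=3  P2=12  P3=14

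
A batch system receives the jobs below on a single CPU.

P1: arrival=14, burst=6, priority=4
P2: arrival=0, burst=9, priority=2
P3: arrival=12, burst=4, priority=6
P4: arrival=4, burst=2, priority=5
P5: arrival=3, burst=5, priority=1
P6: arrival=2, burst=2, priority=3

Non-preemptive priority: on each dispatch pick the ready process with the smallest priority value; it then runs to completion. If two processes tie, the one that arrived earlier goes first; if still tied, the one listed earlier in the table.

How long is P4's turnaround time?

20

Timeline: | P2 0-9 | P5 9-14 | P6 14-16 | P1 16-22 | P4 22-24 | P3 24-28 |
Completion: P1=22  P2=9  P3=28  P4=24  P5=14  P6=16
Turnaround(P4) = completion − arrival = 24 − 4 = 20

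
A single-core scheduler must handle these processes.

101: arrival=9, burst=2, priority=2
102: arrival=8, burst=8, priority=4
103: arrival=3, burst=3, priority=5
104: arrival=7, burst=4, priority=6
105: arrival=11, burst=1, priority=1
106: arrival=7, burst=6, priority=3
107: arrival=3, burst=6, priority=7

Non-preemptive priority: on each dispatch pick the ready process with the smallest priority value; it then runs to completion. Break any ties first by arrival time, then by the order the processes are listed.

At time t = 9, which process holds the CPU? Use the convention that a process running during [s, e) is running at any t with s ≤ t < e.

Gantt: | idle 0-3 | 103 3-6 | 107 6-12 | 105 12-13 | 101 13-15 | 106 15-21 | 102 21-29 | 104 29-33 |
Completion: 101=15  102=29  103=6  104=33  105=13  106=21  107=12
Turnaround (C−A): 101=6  102=21  103=3  104=26  105=2  106=14  107=9

107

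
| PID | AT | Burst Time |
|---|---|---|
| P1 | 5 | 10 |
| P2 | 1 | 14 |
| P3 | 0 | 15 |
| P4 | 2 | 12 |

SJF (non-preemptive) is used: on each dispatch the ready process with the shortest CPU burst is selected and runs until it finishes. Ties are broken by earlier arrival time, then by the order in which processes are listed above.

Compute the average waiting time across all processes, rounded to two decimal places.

17.25

Gantt: | P3 0-15 | P1 15-25 | P4 25-37 | P2 37-51 |
Completion: P1=25  P2=51  P3=15  P4=37
Turnaround (C−A): P1=20  P2=50  P3=15  P4=35
Waiting times: P1=10, P2=36, P3=0, P4=23
Average waiting = (10+36+0+23) / 4 = 69/4 = 17.25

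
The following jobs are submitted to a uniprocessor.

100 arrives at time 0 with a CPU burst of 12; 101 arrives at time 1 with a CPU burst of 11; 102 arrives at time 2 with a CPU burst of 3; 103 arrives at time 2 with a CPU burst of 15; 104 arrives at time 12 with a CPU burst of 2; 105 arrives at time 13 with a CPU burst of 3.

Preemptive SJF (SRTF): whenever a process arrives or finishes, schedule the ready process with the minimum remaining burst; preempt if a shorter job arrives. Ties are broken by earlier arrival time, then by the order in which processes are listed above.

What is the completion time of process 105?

20

Gantt: | 100 0-2 | 102 2-5 | 100 5-12 | 104 12-14 | 100 14-17 | 105 17-20 | 101 20-31 | 103 31-46 |
Completion: 100=17  101=31  102=5  103=46  104=14  105=20
Turnaround (C−A): 100=17  101=30  102=3  103=44  104=2  105=7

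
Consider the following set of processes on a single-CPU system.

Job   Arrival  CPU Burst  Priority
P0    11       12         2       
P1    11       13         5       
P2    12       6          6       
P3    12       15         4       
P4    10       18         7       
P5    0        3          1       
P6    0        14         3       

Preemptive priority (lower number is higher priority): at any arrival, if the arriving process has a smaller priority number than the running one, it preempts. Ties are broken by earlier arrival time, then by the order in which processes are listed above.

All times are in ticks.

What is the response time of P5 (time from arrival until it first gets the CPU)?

0

Timeline: | P5 0-3 | P6 3-11 | P0 11-23 | P6 23-29 | P3 29-44 | P1 44-57 | P2 57-63 | P4 63-81 |
Completion: P0=23  P1=57  P2=63  P3=44  P4=81  P5=3  P6=29
Turnaround (C−A): P0=12  P1=46  P2=51  P3=32  P4=71  P5=3  P6=29
Response(P5) = first start − arrival = 0 − 0 = 0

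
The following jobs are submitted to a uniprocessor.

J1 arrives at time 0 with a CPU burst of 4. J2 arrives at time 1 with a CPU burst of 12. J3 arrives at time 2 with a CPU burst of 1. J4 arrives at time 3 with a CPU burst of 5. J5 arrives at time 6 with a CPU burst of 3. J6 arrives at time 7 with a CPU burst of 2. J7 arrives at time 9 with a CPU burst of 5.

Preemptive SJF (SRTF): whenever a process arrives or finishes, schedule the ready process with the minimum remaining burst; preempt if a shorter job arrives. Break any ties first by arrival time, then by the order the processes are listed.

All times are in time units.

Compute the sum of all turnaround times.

Timeline: | J1 0-2 | J3 2-3 | J1 3-5 | J4 5-6 | J5 6-9 | J6 9-11 | J4 11-15 | J7 15-20 | J2 20-32 |
Completion: J1=5  J2=32  J3=3  J4=15  J5=9  J6=11  J7=20
Turnaround = completion − arrival: J1=5, J2=31, J3=1, J4=12, J5=3, J6=4, J7=11
Total turnaround = 5 + 31 + 1 + 12 + 3 + 4 + 11 = 67

67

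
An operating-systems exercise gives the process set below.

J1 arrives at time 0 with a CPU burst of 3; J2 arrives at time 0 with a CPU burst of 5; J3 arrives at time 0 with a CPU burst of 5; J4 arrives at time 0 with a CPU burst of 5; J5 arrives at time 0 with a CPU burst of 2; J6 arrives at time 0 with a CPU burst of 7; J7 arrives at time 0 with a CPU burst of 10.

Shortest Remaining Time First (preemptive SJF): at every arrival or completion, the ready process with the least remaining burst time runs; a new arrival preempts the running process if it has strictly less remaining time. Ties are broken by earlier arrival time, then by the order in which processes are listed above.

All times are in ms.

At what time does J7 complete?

37

Gantt: | J5 0-2 | J1 2-5 | J2 5-10 | J3 10-15 | J4 15-20 | J6 20-27 | J7 27-37 |
Completion: J1=5  J2=10  J3=15  J4=20  J5=2  J6=27  J7=37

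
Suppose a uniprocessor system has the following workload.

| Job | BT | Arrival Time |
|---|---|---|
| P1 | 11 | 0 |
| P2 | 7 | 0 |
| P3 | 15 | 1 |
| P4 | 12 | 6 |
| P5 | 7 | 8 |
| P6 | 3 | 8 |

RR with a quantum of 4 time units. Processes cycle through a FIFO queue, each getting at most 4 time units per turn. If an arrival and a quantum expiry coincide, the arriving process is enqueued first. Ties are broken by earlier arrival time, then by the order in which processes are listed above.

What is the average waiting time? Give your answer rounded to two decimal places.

27.83

Schedule: | P1 0-4 | P2 4-8 | P3 8-12 | P1 12-16 | P4 16-20 | P5 20-24 | P6 24-27 | P2 27-30 | P3 30-34 | P1 34-37 | P4 37-41 | P5 41-44 | P3 44-48 | P4 48-52 | P3 52-55 |
Completion: P1=37  P2=30  P3=55  P4=52  P5=44  P6=27
Turnaround (C−A): P1=37  P2=30  P3=54  P4=46  P5=36  P6=19
Waiting times: P1=26, P2=23, P3=39, P4=34, P5=29, P6=16
Average waiting = (26+23+39+34+29+16) / 6 = 167/6 = 27.83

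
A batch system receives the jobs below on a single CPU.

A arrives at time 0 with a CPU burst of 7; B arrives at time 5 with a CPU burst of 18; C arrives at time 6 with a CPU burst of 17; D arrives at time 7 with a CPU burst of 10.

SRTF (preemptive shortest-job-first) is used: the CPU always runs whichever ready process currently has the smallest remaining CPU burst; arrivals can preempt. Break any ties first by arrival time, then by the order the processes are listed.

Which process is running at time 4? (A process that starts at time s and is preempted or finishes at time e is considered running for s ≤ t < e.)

A

Schedule: | A 0-7 | D 7-17 | C 17-34 | B 34-52 |
Completion: A=7  B=52  C=34  D=17
Turnaround (C−A): A=7  B=47  C=28  D=10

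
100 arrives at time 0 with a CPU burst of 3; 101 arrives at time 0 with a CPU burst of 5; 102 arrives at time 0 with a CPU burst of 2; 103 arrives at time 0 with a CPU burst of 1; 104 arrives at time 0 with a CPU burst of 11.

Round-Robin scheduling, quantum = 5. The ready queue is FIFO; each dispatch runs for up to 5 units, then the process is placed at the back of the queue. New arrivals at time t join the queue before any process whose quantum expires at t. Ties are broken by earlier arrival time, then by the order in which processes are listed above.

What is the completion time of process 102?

Timeline: | 100 0-3 | 101 3-8 | 102 8-10 | 103 10-11 | 104 11-22 |
Completion: 100=3  101=8  102=10  103=11  104=22
Turnaround (C−A): 100=3  101=8  102=10  103=11  104=22

10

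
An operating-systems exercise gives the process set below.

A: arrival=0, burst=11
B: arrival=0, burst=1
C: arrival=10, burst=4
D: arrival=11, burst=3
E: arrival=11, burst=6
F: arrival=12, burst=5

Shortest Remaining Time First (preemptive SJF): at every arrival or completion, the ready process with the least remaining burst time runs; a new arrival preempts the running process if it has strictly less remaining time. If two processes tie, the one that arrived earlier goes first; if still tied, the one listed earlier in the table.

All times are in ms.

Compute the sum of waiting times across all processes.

27

Timeline: | B 0-1 | A 1-12 | D 12-15 | C 15-19 | F 19-24 | E 24-30 |
Completion: A=12  B=1  C=19  D=15  E=30  F=24
Turnaround (C−A): A=12  B=1  C=9  D=4  E=19  F=12
Waiting = turnaround − burst: A=1, B=0, C=5, D=1, E=13, F=7
Total waiting = 1 + 0 + 5 + 1 + 13 + 7 = 27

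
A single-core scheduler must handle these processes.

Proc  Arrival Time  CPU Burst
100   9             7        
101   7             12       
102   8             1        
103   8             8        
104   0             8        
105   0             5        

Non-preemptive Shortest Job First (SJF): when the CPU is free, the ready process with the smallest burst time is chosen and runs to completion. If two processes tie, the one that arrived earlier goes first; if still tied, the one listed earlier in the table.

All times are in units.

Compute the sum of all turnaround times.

Gantt: | 105 0-5 | 104 5-13 | 102 13-14 | 100 14-21 | 103 21-29 | 101 29-41 |
Completion: 100=21  101=41  102=14  103=29  104=13  105=5
Turnaround = completion − arrival: 100=12, 101=34, 102=6, 103=21, 104=13, 105=5
Total turnaround = 12 + 34 + 6 + 21 + 13 + 5 = 91

91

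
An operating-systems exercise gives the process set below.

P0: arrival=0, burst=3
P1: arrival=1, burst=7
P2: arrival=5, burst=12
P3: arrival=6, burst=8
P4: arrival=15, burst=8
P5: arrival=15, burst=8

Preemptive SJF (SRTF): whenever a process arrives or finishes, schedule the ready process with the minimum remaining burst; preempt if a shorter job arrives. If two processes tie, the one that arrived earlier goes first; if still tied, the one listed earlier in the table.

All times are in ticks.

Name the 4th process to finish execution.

Schedule: | P0 0-3 | P1 3-10 | P3 10-18 | P4 18-26 | P5 26-34 | P2 34-46 |
Completion: P0=3  P1=10  P2=46  P3=18  P4=26  P5=34
Turnaround (C−A): P0=3  P1=9  P2=41  P3=12  P4=11  P5=19
Finish order: P0 → P1 → P3 → P4 → P5 → P2

P4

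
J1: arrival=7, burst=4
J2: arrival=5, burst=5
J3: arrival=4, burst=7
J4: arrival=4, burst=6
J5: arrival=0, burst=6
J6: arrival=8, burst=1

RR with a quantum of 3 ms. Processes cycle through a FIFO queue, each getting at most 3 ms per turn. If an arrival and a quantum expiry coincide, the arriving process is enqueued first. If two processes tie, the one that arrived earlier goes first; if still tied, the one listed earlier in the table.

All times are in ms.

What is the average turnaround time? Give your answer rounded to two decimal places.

Gantt: | J5 0-6 | J3 6-9 | J4 9-12 | J2 12-15 | J1 15-18 | J6 18-19 | J3 19-22 | J4 22-25 | J2 25-27 | J1 27-28 | J3 28-29 |
Completion: J1=28  J2=27  J3=29  J4=25  J5=6  J6=19
Turnaround (C−A): J1=21  J2=22  J3=25  J4=21  J5=6  J6=11
Turnaround times: J1=21, J2=22, J3=25, J4=21, J5=6, J6=11
Average turnaround = (21+22+25+21+6+11) / 6 = 106/6 = 17.67

17.67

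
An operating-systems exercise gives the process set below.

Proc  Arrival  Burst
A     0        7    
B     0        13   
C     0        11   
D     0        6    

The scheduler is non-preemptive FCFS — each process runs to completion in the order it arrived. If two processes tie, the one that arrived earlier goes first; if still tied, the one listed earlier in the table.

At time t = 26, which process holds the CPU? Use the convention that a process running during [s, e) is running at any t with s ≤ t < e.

C

Schedule: | A 0-7 | B 7-20 | C 20-31 | D 31-37 |
Completion: A=7  B=20  C=31  D=37
Turnaround (C−A): A=7  B=20  C=31  D=37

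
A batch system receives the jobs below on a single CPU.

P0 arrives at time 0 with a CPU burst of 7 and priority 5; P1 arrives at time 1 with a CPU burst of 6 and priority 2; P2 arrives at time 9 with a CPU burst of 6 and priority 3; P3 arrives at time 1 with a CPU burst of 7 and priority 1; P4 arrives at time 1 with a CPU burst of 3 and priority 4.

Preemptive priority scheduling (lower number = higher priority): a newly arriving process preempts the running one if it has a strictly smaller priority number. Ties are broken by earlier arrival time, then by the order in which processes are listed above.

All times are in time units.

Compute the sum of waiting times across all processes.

53

Gantt: | P0 0-1 | P3 1-8 | P1 8-14 | P2 14-20 | P4 20-23 | P0 23-29 |
Completion: P0=29  P1=14  P2=20  P3=8  P4=23
Turnaround (C−A): P0=29  P1=13  P2=11  P3=7  P4=22
Waiting = turnaround − burst: P0=22, P1=7, P2=5, P3=0, P4=19
Total waiting = 22 + 7 + 5 + 0 + 19 = 53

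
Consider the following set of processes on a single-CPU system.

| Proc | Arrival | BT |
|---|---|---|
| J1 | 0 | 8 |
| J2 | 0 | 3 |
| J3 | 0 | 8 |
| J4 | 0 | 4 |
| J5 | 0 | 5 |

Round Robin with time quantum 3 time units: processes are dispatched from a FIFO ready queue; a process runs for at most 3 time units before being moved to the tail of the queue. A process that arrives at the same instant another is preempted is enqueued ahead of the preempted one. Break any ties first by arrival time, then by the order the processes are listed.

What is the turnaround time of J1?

Gantt: | J1 0-3 | J2 3-6 | J3 6-9 | J4 9-12 | J5 12-15 | J1 15-18 | J3 18-21 | J4 21-22 | J5 22-24 | J1 24-26 | J3 26-28 |
Completion: J1=26  J2=6  J3=28  J4=22  J5=24
Turnaround(J1) = completion − arrival = 26 − 0 = 26

26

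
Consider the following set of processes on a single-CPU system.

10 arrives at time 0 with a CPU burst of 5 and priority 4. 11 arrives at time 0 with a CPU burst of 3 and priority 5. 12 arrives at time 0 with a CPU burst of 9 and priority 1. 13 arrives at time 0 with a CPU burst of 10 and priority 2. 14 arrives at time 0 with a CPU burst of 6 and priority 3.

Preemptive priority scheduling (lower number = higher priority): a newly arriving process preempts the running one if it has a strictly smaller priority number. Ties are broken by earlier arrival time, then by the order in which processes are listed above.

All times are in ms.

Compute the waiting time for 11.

Gantt: | 12 0-9 | 13 9-19 | 14 19-25 | 10 25-30 | 11 30-33 |
Completion: 10=30  11=33  12=9  13=19  14=25
Waiting(11) = turnaround − burst = 33 − 3 = 30

30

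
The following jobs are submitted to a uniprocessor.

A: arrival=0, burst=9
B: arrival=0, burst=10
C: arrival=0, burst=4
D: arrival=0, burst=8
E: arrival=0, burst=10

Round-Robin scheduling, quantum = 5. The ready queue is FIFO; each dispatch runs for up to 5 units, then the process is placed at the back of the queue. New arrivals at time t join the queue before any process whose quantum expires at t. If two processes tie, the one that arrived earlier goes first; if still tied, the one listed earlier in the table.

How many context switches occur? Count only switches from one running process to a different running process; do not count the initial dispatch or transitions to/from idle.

Timeline: | A 0-5 | B 5-10 | C 10-14 | D 14-19 | E 19-24 | A 24-28 | B 28-33 | D 33-36 | E 36-41 |
Completion: A=28  B=33  C=14  D=36  E=41
Turnaround (C−A): A=28  B=33  C=14  D=36  E=41

8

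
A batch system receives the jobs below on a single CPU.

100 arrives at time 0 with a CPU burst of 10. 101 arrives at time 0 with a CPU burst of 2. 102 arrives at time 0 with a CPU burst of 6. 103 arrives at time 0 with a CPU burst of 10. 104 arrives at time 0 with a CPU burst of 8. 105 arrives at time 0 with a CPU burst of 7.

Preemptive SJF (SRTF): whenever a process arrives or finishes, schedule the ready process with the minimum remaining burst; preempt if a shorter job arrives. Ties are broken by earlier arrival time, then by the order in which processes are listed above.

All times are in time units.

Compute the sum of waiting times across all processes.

81

Timeline: | 101 0-2 | 102 2-8 | 105 8-15 | 104 15-23 | 100 23-33 | 103 33-43 |
Completion: 100=33  101=2  102=8  103=43  104=23  105=15
Turnaround (C−A): 100=33  101=2  102=8  103=43  104=23  105=15
Waiting = turnaround − burst: 100=23, 101=0, 102=2, 103=33, 104=15, 105=8
Total waiting = 23 + 0 + 2 + 33 + 15 + 8 = 81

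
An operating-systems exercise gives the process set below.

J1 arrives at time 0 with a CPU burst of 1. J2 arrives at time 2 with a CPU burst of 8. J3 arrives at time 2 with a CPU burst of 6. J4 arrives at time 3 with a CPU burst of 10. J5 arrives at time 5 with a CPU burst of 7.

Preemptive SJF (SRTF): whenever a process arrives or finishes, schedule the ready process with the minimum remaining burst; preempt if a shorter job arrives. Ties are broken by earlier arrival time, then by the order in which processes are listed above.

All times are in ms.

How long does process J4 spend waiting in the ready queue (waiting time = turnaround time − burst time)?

Timeline: | J1 0-1 | idle 1-2 | J3 2-8 | J5 8-15 | J2 15-23 | J4 23-33 |
Completion: J1=1  J2=23  J3=8  J4=33  J5=15
Waiting(J4) = turnaround − burst = 30 − 10 = 20

20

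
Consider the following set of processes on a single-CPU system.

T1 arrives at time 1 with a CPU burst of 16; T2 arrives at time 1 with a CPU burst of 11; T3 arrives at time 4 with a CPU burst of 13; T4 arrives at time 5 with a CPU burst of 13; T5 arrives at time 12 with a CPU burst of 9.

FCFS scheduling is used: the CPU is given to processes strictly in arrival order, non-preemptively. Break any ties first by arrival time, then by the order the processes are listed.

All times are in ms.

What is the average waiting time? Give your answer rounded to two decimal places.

Schedule: | idle 0-1 | T1 1-17 | T2 17-28 | T3 28-41 | T4 41-54 | T5 54-63 |
Completion: T1=17  T2=28  T3=41  T4=54  T5=63
Turnaround (C−A): T1=16  T2=27  T3=37  T4=49  T5=51
Waiting times: T1=0, T2=16, T3=24, T4=36, T5=42
Average waiting = (0+16+24+36+42) / 5 = 118/5 = 23.60

23.60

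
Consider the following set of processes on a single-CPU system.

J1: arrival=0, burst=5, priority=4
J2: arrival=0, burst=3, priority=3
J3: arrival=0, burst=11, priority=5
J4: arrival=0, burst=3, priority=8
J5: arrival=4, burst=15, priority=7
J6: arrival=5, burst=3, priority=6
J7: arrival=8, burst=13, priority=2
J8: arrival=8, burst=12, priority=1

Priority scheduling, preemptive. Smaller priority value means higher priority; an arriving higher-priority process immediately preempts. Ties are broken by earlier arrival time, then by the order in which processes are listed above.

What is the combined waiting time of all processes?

192

Schedule: | J2 0-3 | J1 3-8 | J8 8-20 | J7 20-33 | J3 33-44 | J6 44-47 | J5 47-62 | J4 62-65 |
Completion: J1=8  J2=3  J3=44  J4=65  J5=62  J6=47  J7=33  J8=20
Waiting = turnaround − burst: J1=3, J2=0, J3=33, J4=62, J5=43, J6=39, J7=12, J8=0
Total waiting = 3 + 0 + 33 + 62 + 43 + 39 + 12 + 0 = 192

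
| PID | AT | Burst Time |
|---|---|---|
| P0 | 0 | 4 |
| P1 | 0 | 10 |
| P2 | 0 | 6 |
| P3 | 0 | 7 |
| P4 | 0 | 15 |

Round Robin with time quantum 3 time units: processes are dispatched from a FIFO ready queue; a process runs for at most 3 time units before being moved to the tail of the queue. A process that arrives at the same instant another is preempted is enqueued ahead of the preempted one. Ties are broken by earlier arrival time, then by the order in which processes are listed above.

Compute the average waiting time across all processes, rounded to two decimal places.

21.20

Schedule: | P0 0-3 | P1 3-6 | P2 6-9 | P3 9-12 | P4 12-15 | P0 15-16 | P1 16-19 | P2 19-22 | P3 22-25 | P4 25-28 | P1 28-31 | P3 31-32 | P4 32-35 | P1 35-36 | P4 36-42 |
Completion: P0=16  P1=36  P2=22  P3=32  P4=42
Turnaround (C−A): P0=16  P1=36  P2=22  P3=32  P4=42
Waiting times: P0=12, P1=26, P2=16, P3=25, P4=27
Average waiting = (12+26+16+25+27) / 5 = 106/5 = 21.20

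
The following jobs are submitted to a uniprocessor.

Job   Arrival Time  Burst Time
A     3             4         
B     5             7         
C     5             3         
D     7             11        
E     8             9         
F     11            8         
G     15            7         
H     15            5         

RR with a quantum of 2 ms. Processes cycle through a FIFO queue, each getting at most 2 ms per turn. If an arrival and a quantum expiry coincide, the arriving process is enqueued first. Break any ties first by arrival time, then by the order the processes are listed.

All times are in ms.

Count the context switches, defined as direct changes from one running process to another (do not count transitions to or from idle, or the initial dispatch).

Gantt: | idle 0-3 | A 3-5 | B 5-7 | C 7-9 | A 9-11 | D 11-13 | B 13-15 | E 15-17 | C 17-18 | F 18-20 | D 20-22 | G 22-24 | H 24-26 | B 26-28 | E 28-30 | F 30-32 | D 32-34 | G 34-36 | H 36-38 | B 38-39 | E 39-41 | F 41-43 | D 43-45 | G 45-47 | H 47-48 | E 48-50 | F 50-52 | D 52-54 | G 54-55 | E 55-56 | D 56-57 |
Completion: A=11  B=39  C=18  D=57  E=56  F=52  G=55  H=48
Turnaround (C−A): A=8  B=34  C=13  D=50  E=48  F=41  G=40  H=33

29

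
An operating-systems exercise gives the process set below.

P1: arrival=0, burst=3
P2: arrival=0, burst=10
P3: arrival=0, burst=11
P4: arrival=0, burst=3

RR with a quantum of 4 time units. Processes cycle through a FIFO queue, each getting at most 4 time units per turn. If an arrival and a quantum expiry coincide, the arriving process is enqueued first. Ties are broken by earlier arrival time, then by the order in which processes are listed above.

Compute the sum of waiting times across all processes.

Schedule: | P1 0-3 | P2 3-7 | P3 7-11 | P4 11-14 | P2 14-18 | P3 18-22 | P2 22-24 | P3 24-27 |
Completion: P1=3  P2=24  P3=27  P4=14
Waiting = turnaround − burst: P1=0, P2=14, P3=16, P4=11
Total waiting = 0 + 14 + 16 + 11 = 41

41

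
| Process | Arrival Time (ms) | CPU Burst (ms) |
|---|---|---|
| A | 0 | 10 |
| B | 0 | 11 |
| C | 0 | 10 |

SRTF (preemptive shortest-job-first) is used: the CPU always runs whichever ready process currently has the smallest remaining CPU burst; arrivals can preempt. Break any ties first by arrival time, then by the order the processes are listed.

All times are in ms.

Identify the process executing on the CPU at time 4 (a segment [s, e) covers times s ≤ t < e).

Schedule: | A 0-10 | C 10-20 | B 20-31 |
Completion: A=10  B=31  C=20

A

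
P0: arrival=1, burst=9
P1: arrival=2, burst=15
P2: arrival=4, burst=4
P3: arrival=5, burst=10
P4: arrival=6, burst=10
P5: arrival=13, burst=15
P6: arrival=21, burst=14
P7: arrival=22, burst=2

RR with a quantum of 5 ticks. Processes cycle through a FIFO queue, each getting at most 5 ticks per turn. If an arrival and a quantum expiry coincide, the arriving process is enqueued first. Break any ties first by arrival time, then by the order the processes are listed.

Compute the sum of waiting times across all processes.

Schedule: | idle 0-1 | P0 1-6 | P1 6-11 | P2 11-15 | P3 15-20 | P4 20-25 | P0 25-29 | P1 29-34 | P5 34-39 | P3 39-44 | P6 44-49 | P7 49-51 | P4 51-56 | P1 56-61 | P5 61-66 | P6 66-71 | P5 71-76 | P6 76-80 |
Completion: P0=29  P1=61  P2=15  P3=44  P4=56  P5=76  P6=80  P7=51
Waiting = turnaround − burst: P0=19, P1=44, P2=7, P3=29, P4=40, P5=48, P6=45, P7=27
Total waiting = 19 + 44 + 7 + 29 + 40 + 48 + 45 + 27 = 259

259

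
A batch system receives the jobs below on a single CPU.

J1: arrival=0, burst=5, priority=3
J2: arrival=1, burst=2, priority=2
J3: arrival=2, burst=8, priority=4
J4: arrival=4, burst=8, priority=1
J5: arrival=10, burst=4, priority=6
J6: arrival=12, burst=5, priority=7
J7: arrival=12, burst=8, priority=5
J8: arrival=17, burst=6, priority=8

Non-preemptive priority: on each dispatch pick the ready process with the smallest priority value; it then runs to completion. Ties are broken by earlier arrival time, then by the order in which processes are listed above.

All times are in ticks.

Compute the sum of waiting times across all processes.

104

Timeline: | J1 0-5 | J4 5-13 | J2 13-15 | J3 15-23 | J7 23-31 | J5 31-35 | J6 35-40 | J8 40-46 |
Completion: J1=5  J2=15  J3=23  J4=13  J5=35  J6=40  J7=31  J8=46
Turnaround (C−A): J1=5  J2=14  J3=21  J4=9  J5=25  J6=28  J7=19  J8=29
Waiting = turnaround − burst: J1=0, J2=12, J3=13, J4=1, J5=21, J6=23, J7=11, J8=23
Total waiting = 0 + 12 + 13 + 1 + 21 + 23 + 11 + 23 = 104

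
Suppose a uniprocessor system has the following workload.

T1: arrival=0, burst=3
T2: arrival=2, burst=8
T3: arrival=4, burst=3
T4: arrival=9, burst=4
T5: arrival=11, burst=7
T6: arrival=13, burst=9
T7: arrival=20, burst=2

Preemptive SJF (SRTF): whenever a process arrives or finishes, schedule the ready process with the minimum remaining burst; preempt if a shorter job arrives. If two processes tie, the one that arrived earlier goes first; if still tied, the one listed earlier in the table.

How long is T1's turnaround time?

3

Gantt: | T1 0-3 | T2 3-4 | T3 4-7 | T2 7-9 | T4 9-13 | T2 13-18 | T5 18-20 | T7 20-22 | T5 22-27 | T6 27-36 |
Completion: T1=3  T2=18  T3=7  T4=13  T5=27  T6=36  T7=22
Turnaround(T1) = completion − arrival = 3 − 0 = 3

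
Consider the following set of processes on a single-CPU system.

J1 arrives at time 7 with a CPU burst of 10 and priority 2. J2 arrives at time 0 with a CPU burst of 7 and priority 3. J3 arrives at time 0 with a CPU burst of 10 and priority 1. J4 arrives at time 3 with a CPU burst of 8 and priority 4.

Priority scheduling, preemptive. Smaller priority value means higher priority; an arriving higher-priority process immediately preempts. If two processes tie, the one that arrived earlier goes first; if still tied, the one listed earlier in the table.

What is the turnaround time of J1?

13

Timeline: | J3 0-10 | J1 10-20 | J2 20-27 | J4 27-35 |
Completion: J1=20  J2=27  J3=10  J4=35
Turnaround(J1) = completion − arrival = 20 − 7 = 13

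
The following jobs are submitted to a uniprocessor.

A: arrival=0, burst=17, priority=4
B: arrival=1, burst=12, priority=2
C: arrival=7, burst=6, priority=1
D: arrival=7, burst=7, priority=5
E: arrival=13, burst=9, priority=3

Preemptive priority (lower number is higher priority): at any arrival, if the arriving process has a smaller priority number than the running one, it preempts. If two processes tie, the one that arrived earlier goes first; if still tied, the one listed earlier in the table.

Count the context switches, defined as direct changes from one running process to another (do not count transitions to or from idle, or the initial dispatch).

Gantt: | A 0-1 | B 1-7 | C 7-13 | B 13-19 | E 19-28 | A 28-44 | D 44-51 |
Completion: A=44  B=19  C=13  D=51  E=28

6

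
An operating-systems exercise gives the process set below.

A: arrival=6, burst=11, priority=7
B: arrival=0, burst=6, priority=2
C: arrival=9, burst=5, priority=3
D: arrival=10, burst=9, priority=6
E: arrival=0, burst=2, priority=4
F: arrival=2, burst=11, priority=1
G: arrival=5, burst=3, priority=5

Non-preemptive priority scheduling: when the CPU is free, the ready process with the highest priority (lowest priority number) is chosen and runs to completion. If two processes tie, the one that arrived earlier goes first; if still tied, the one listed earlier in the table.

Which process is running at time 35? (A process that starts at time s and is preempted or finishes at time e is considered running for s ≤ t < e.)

D

Timeline: | B 0-6 | F 6-17 | C 17-22 | E 22-24 | G 24-27 | D 27-36 | A 36-47 |
Completion: A=47  B=6  C=22  D=36  E=24  F=17  G=27
Turnaround (C−A): A=41  B=6  C=13  D=26  E=24  F=15  G=22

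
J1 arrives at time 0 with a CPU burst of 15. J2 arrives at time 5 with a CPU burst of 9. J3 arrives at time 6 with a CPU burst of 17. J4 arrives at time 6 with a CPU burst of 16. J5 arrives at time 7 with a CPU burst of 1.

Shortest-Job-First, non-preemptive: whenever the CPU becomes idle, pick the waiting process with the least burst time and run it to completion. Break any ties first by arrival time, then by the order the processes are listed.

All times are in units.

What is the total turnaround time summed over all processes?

131

Gantt: | J1 0-15 | J5 15-16 | J2 16-25 | J4 25-41 | J3 41-58 |
Completion: J1=15  J2=25  J3=58  J4=41  J5=16
Turnaround (C−A): J1=15  J2=20  J3=52  J4=35  J5=9
Turnaround = completion − arrival: J1=15, J2=20, J3=52, J4=35, J5=9
Total turnaround = 15 + 20 + 52 + 35 + 9 = 131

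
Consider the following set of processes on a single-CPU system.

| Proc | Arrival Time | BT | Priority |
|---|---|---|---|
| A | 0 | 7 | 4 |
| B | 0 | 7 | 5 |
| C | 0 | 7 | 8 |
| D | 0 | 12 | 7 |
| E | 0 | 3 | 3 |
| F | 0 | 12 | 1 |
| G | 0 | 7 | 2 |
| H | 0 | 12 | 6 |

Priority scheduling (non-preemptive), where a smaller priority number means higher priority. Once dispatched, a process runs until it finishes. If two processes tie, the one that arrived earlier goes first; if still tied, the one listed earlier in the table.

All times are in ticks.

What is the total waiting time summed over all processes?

Schedule: | F 0-12 | G 12-19 | E 19-22 | A 22-29 | B 29-36 | H 36-48 | D 48-60 | C 60-67 |
Completion: A=29  B=36  C=67  D=60  E=22  F=12  G=19  H=48
Waiting = turnaround − burst: A=22, B=29, C=60, D=48, E=19, F=0, G=12, H=36
Total waiting = 22 + 29 + 60 + 48 + 19 + 0 + 12 + 36 = 226

226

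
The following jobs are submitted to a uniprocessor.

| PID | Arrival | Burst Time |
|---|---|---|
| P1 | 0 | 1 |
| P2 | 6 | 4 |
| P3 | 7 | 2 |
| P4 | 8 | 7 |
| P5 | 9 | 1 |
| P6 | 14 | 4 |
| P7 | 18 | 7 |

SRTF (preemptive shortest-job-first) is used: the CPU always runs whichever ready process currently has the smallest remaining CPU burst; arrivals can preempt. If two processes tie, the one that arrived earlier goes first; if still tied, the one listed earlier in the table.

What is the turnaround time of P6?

Gantt: | P1 0-1 | idle 1-6 | P2 6-7 | P3 7-9 | P5 9-10 | P2 10-13 | P4 13-14 | P6 14-18 | P4 18-24 | P7 24-31 |
Completion: P1=1  P2=13  P3=9  P4=24  P5=10  P6=18  P7=31
Turnaround (C−A): P1=1  P2=7  P3=2  P4=16  P5=1  P6=4  P7=13
Turnaround(P6) = completion − arrival = 18 − 14 = 4

4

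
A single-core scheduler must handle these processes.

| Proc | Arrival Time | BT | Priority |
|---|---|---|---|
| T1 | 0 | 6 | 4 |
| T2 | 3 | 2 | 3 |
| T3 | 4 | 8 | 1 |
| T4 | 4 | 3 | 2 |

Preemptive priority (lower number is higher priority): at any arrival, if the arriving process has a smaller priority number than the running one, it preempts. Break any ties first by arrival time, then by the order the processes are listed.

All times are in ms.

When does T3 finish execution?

12

Schedule: | T1 0-3 | T2 3-4 | T3 4-12 | T4 12-15 | T2 15-16 | T1 16-19 |
Completion: T1=19  T2=16  T3=12  T4=15
Turnaround (C−A): T1=19  T2=13  T3=8  T4=11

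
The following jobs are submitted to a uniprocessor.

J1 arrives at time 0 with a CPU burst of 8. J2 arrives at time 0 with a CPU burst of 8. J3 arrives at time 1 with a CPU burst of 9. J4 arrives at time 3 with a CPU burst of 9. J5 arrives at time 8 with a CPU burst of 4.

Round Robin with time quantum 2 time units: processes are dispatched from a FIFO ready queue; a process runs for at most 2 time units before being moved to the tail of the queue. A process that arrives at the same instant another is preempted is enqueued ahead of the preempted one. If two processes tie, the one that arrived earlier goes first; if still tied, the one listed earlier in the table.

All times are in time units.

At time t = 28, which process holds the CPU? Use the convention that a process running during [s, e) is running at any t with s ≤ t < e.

J4

Schedule: | J1 0-2 | J2 2-4 | J3 4-6 | J1 6-8 | J4 8-10 | J2 10-12 | J3 12-14 | J5 14-16 | J1 16-18 | J4 18-20 | J2 20-22 | J3 22-24 | J5 24-26 | J1 26-28 | J4 28-30 | J2 30-32 | J3 32-34 | J4 34-36 | J3 36-37 | J4 37-38 |
Completion: J1=28  J2=32  J3=37  J4=38  J5=26
Turnaround (C−A): J1=28  J2=32  J3=36  J4=35  J5=18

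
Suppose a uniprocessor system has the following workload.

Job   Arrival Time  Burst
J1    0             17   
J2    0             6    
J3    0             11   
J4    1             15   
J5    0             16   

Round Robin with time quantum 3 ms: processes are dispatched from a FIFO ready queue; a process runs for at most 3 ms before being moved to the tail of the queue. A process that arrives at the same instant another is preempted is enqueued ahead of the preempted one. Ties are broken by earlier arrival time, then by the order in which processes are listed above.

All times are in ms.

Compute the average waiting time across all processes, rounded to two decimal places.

Timeline: | J1 0-3 | J2 3-6 | J3 6-9 | J5 9-12 | J4 12-15 | J1 15-18 | J2 18-21 | J3 21-24 | J5 24-27 | J4 27-30 | J1 30-33 | J3 33-36 | J5 36-39 | J4 39-42 | J1 42-45 | J3 45-47 | J5 47-50 | J4 50-53 | J1 53-56 | J5 56-59 | J4 59-62 | J1 62-64 | J5 64-65 |
Completion: J1=64  J2=21  J3=47  J4=62  J5=65
Waiting times: J1=47, J2=15, J3=36, J4=46, J5=49
Average waiting = (47+15+36+46+49) / 5 = 193/5 = 38.60

38.60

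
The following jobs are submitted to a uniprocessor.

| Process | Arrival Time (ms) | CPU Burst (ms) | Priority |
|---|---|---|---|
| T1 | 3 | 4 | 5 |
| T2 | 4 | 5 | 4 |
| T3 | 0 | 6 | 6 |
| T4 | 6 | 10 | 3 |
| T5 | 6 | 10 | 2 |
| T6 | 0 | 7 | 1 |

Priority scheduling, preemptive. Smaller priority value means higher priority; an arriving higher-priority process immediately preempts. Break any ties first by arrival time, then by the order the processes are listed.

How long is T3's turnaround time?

Schedule: | T6 0-7 | T5 7-17 | T4 17-27 | T2 27-32 | T1 32-36 | T3 36-42 |
Completion: T1=36  T2=32  T3=42  T4=27  T5=17  T6=7
Turnaround (C−A): T1=33  T2=28  T3=42  T4=21  T5=11  T6=7
Turnaround(T3) = completion − arrival = 42 − 0 = 42

42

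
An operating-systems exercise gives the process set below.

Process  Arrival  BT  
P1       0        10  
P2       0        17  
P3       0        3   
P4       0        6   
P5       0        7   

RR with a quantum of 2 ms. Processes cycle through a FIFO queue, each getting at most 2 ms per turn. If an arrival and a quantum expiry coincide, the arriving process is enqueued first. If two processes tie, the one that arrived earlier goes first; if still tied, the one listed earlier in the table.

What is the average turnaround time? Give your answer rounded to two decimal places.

29.80

Schedule: | P1 0-2 | P2 2-4 | P3 4-6 | P4 6-8 | P5 8-10 | P1 10-12 | P2 12-14 | P3 14-15 | P4 15-17 | P5 17-19 | P1 19-21 | P2 21-23 | P4 23-25 | P5 25-27 | P1 27-29 | P2 29-31 | P5 31-32 | P1 32-34 | P2 34-43 |
Completion: P1=34  P2=43  P3=15  P4=25  P5=32
Turnaround (C−A): P1=34  P2=43  P3=15  P4=25  P5=32
Turnaround times: P1=34, P2=43, P3=15, P4=25, P5=32
Average turnaround = (34+43+15+25+32) / 5 = 149/5 = 29.80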